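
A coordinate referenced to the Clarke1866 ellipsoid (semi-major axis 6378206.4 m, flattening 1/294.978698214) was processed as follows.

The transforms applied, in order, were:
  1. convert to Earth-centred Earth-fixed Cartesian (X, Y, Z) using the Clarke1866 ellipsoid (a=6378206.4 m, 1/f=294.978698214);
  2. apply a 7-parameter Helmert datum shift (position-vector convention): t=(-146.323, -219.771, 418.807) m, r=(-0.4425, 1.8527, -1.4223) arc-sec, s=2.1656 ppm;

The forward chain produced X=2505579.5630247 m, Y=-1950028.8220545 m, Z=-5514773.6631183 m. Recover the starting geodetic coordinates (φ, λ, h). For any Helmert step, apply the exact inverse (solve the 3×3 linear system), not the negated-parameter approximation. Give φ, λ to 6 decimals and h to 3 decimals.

start: X=2505579.5630, Y=-1950028.8221, Z=-5514773.6631 m
→ Helmert⁻¹: X=2505783.4423, Y=-1949775.7182, Z=-5515162.2020
→ geod (Bowring, a=6378206.400): φ=-60.23956200°, λ=-37.88685000°, h=1826.1920 m

φ=-60.239562°, λ=-37.886850°, h=1826.192 m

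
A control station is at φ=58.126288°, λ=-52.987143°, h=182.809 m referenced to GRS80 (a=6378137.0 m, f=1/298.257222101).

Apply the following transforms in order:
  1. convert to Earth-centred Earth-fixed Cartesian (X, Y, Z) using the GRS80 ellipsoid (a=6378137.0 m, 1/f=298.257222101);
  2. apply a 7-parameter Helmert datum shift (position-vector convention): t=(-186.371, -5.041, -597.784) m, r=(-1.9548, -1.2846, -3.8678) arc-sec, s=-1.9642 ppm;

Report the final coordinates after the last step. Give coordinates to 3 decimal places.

X=2032192.391 m, Y=-2695902.531 m, Z=5392763.384 m

start: φ=58.126288°, λ=-52.987143°, h=182.809 m
→ ECEF (a=6378137.000, f=1/298.257222101): X=2032466.8957, Y=-2695915.7867, Z=5393333.5542
→ Helmert 7p (PV): X=2032192.3907, Y=-2695902.5311, Z=5392763.3841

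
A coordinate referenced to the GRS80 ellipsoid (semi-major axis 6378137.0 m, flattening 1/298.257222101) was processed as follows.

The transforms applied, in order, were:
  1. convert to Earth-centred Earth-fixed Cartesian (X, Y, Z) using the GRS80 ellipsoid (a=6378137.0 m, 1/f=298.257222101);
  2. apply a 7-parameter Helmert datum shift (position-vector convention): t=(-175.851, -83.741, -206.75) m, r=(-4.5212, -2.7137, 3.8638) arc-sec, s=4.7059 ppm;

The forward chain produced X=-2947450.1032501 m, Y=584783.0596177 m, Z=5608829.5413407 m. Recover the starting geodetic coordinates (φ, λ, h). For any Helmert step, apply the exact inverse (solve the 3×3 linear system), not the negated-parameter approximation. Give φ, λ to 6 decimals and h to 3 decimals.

start: X=-2947450.1033, Y=584783.0596, Z=5608829.5413 m
→ Helmert⁻¹: X=-2947175.6332, Y=584796.3082, Z=5609061.4885
→ geod (Bowring, a=6378137.000): φ=61.98300100°, λ=168.77680800°, h=1626.5160 m

φ=61.983001°, λ=168.776808°, h=1626.516 m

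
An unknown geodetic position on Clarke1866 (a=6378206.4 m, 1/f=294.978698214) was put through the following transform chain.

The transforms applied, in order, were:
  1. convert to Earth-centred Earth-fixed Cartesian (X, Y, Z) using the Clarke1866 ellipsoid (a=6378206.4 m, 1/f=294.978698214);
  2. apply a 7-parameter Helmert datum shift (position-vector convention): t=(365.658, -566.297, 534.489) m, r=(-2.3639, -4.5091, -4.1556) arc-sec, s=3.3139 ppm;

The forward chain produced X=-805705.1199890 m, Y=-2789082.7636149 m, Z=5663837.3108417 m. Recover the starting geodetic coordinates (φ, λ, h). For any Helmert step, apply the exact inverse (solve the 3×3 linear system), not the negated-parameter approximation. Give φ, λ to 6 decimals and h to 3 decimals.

φ=63.020217°, λ=-106.119030°, h=2763.545 m

start: X=-805705.1200, Y=-2789082.7636, Z=5663837.3108 m
→ Helmert⁻¹: X=-805888.1221, Y=-2788588.3659, Z=5663269.7129
→ geod (Bowring, a=6378206.400): φ=63.02021700°, λ=-106.11903000°, h=2763.5450 m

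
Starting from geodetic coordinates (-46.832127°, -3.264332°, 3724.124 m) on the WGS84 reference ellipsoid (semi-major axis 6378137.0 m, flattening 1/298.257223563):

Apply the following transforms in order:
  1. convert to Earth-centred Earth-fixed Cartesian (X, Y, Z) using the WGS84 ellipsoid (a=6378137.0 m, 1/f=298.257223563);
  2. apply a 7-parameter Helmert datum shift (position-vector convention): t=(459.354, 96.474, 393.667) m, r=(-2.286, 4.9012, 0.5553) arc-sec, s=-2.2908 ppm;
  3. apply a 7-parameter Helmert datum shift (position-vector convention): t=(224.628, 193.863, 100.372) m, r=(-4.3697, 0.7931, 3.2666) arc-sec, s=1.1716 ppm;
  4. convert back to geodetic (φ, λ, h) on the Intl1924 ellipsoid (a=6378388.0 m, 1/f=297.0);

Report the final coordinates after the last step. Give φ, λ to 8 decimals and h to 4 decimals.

φ=-46.82701267°, λ=-3.26101330°, h=3610.6426 m

start: φ=-46.832127°, λ=-3.264332°, h=3724.124 m
→ ECEF (a=6378137.000, f=1/298.257223563): X=4366768.8278, Y=-249058.9476, Z=-4631733.3475
→ Helmert 7p (PV): X=4367108.7914, Y=-249001.4797, Z=-4631430.0714
→ Helmert 7p (PV): X=4367324.6712, Y=-248836.8633, Z=-4631346.6423
→ geod (Bowring, a=6378388.000): φ=-46.82701267°, λ=-3.26101330°, h=3610.6426 m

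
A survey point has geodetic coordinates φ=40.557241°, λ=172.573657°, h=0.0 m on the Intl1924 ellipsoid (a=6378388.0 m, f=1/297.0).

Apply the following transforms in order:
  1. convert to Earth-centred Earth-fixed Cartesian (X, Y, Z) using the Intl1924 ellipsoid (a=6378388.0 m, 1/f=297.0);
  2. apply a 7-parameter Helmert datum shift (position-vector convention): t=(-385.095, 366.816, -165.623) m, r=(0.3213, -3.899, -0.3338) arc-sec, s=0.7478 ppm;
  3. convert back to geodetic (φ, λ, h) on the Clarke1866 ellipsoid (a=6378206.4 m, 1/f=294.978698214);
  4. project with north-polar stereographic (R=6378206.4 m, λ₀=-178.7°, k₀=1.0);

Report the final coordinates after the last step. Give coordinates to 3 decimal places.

E=-891468.335 m, N=-5805475.388 m

start: φ=40.557241°, λ=172.573657°, h=0.000 m
→ ECEF (a=6378388.000, f=1/297.0): X=-4812217.5465, Y=627247.9150, Z=4125260.7928
→ Helmert 7p (PV): X=-4812683.2043, Y=627616.5618, Z=4125008.2669
→ geod (Bowring, a=6378206.400): φ=40.55383385°, λ=172.57005207°, h=466.2784 m
→ stereo (R=6378206.4, λ₀=-178.7°): E=-891468.3353, N=-5805475.3884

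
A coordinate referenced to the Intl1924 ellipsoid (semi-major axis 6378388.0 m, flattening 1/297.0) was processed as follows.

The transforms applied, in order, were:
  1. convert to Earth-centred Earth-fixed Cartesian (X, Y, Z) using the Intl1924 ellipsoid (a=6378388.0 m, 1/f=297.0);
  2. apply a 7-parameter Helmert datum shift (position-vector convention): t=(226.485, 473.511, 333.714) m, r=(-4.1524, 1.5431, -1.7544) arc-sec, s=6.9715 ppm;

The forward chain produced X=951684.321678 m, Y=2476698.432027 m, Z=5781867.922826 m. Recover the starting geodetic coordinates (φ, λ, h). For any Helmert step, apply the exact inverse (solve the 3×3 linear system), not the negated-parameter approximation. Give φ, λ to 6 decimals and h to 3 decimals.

φ=65.500421°, λ=68.981823°, h=385.928 m

start: X=951684.3217, Y=2476698.4320, Z=5781867.9228 m
→ Helmert⁻¹: X=951386.8903, Y=2476099.3595, Z=5781550.8680
→ geod (Bowring, a=6378388.000): φ=65.50042100°, λ=68.98182300°, h=385.9280 m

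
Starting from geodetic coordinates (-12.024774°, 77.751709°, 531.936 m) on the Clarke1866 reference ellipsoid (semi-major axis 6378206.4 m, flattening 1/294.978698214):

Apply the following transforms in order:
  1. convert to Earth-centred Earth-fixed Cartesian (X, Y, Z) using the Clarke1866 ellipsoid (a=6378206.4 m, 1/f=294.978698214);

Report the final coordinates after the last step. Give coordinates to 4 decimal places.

start: φ=-12.024774°, λ=77.751709°, h=531.936 m
→ ECEF (a=6378206.400, f=1/294.978698214): X=1323741.0468, Y=6097658.7693, Z=-1320111.6770

X=1323741.0468 m, Y=6097658.7693 m, Z=-1320111.6770 m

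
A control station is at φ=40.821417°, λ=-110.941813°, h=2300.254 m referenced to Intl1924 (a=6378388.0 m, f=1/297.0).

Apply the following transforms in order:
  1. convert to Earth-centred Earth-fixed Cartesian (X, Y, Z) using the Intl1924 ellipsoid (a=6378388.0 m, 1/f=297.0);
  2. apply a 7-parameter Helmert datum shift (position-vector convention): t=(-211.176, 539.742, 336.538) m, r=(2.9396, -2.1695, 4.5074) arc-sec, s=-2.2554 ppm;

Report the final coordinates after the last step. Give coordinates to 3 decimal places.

start: φ=40.821417°, λ=-110.941813°, h=2300.254 m
→ ECEF (a=6378388.000, f=1/297.0): X=-1728316.6801, Y=-4516121.9883, Z=4149009.4382
→ Helmert 7p (PV): X=-1728468.9090, Y=-4515668.9584, Z=4149254.0783

X=-1728468.909 m, Y=-4515668.958 m, Z=4149254.078 m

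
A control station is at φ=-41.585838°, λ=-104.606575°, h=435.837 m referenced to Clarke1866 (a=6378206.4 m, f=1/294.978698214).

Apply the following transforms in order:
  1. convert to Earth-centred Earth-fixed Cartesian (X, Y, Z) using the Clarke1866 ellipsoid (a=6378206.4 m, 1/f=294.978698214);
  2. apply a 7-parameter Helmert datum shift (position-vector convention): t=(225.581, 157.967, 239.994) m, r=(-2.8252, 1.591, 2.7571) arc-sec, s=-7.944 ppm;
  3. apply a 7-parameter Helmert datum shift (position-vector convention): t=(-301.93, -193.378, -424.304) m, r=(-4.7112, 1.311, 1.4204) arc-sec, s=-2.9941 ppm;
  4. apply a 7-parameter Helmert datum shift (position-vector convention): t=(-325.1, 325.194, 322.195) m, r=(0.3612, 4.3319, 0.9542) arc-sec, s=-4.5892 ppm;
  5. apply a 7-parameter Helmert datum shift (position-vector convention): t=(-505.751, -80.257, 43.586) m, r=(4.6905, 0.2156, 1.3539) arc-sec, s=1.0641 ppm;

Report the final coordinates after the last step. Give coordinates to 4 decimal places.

start: φ=-41.585838°, λ=-104.606575°, h=435.837 m
→ ECEF (a=6378206.400, f=1/294.978698214): X=-1204946.2220, Y=-4623684.5404, Z=-4211397.0205
→ Helmert 7p (PV): X=-1204681.7494, Y=-4623563.6319, Z=-4211050.9471
→ Helmert 7p (PV): X=-1204974.9983, Y=-4623847.6446, Z=-4211349.3816
→ Helmert 7p (PV): X=-1205361.6231, Y=-4623499.4305, Z=-4210990.6505
→ Helmert 7p (PV): X=-1205842.7101, Y=-4623496.7604, Z=-4211055.4249

X=-1205842.7101 m, Y=-4623496.7604 m, Z=-4211055.4249 m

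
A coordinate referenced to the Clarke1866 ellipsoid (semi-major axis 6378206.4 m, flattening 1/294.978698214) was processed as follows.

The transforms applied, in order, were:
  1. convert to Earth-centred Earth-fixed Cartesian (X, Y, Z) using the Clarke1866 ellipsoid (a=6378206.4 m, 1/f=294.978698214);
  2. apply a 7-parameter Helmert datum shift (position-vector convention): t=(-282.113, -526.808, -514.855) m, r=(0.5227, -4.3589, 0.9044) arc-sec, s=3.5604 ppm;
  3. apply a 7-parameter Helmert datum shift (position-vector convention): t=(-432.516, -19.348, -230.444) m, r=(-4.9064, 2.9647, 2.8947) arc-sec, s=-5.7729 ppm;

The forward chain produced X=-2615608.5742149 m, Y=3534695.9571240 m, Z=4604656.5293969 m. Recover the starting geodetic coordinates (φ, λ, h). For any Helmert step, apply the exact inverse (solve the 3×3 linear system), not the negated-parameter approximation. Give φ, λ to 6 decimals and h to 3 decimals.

φ=46.520173°, λ=126.488404°, h=668.376 m

start: X=-2615608.5742, Y=3534695.9571, Z=4604656.5294 m
→ Helmert⁻¹: X=-2615207.7387, Y=3534662.8747, Z=4604960.0467
→ Helmert⁻¹: X=-2614803.4889, Y=3535200.2319, Z=4605504.8032
→ geod (Bowring, a=6378206.400): φ=46.52017300°, λ=126.48840400°, h=668.3760 m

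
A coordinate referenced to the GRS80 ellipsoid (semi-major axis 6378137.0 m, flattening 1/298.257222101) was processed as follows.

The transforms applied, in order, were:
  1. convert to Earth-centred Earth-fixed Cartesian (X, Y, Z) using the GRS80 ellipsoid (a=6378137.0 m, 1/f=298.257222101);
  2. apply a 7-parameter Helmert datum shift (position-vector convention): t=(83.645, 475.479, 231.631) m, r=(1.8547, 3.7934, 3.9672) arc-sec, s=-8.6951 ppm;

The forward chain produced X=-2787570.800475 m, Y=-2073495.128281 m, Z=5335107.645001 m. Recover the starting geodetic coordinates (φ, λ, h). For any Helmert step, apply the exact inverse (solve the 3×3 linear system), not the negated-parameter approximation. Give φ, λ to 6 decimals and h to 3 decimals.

start: X=-2787570.8005, Y=-2073495.1283, Z=5335107.6450 m
→ Helmert⁻¹: X=-2787816.6863, Y=-2073887.0508, Z=5334889.7792
→ geod (Bowring, a=6378137.000): φ=57.09947300°, λ=-143.35404100°, h=3530.8670 m

φ=57.099473°, λ=-143.354041°, h=3530.867 m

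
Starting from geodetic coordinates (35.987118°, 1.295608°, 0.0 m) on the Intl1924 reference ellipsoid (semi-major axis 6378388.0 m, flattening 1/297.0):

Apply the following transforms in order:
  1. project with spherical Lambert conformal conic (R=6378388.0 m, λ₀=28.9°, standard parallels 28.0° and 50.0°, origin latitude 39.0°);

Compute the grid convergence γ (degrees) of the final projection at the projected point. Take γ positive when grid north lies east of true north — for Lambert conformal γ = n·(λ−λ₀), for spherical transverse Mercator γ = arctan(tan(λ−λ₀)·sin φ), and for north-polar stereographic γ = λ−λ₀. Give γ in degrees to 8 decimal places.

start: φ=35.987118°, λ=1.295608°, h=0.000 m
→ into lcc (λ₀=28.9°): φ=35.98711800°, λ−λ₀=-27.60439200°
convergence γ = -17.48097824°

-17.48097824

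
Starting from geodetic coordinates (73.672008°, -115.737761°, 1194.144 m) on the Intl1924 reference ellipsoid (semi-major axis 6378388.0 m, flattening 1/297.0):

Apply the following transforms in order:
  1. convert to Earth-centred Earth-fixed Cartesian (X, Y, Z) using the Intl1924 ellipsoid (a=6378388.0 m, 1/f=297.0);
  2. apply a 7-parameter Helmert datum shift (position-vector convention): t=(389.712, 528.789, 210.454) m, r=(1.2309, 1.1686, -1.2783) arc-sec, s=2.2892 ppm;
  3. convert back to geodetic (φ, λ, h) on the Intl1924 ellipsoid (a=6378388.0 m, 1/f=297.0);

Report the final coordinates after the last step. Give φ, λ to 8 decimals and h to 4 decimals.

φ=73.67792134°, λ=-115.73275261°, h=1229.1806 m

start: φ=73.672008°, λ=-115.737761°, h=1194.144 m
→ ECEF (a=6378388.000, f=1/297.0): X=-781266.3085, Y=-1620617.2924, Z=6100040.2726
→ Helmert 7p (PV): X=-780853.8685, Y=-1620123.7740, Z=6100259.4459
→ geod (Bowring, a=6378388.000): φ=73.67792134°, λ=-115.73275261°, h=1229.1806 m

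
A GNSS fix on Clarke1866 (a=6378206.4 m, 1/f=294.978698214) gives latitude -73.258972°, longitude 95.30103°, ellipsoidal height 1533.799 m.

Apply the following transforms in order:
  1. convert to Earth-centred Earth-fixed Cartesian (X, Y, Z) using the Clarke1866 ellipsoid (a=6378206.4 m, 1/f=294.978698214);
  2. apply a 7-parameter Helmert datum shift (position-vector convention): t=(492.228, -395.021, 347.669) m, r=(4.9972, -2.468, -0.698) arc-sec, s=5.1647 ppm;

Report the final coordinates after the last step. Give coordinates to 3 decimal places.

X=-169737.550 m, Y=1835267.613 m, Z=-6086559.322 m

start: φ=-73.258972°, λ=95.301030°, h=1533.799 m
→ ECEF (a=6378206.400, f=1/294.978698214): X=-170307.9414, Y=1835505.1088, Z=-6086917.9852
→ Helmert 7p (PV): X=-169737.5500, Y=1835267.6131, Z=-6086559.3219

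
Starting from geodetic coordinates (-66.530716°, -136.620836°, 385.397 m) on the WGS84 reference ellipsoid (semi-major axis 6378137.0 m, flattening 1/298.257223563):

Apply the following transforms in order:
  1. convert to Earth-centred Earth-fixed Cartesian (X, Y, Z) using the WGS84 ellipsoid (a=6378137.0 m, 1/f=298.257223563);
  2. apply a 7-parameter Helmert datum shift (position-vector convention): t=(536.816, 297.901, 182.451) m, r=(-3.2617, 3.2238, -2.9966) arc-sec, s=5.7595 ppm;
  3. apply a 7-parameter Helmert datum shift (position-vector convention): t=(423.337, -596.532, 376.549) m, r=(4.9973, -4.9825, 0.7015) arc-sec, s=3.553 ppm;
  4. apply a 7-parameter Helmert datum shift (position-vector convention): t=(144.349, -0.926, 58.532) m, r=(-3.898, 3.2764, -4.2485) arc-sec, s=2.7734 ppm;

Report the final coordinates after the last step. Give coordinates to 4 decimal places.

start: φ=-66.530716°, λ=-136.620836°, h=385.397 m
→ ECEF (a=6378137.000, f=1/298.257223563): X=-1851569.2213, Y=-1749666.9380, Z=-5828121.3460
→ Helmert 7p (PV): X=-1851159.5793, Y=-1749444.3762, Z=-5827915.8550
→ Helmert 7p (PV): X=-1850596.0910, Y=-1749912.2228, Z=-5827647.1140
→ Helmert 7p (PV): X=-1850585.4871, Y=-1749990.0160, Z=-5827542.2787

X=-1850585.4871 m, Y=-1749990.0160 m, Z=-5827542.2787 m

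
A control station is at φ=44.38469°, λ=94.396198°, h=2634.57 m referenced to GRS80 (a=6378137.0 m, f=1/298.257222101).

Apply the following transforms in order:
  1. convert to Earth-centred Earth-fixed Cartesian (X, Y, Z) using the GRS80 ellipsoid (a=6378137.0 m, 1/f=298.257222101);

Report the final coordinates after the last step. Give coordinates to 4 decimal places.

start: φ=44.384690°, λ=94.396198°, h=2634.570 m
→ ECEF (a=6378137.000, f=1/298.257222101): X=-350116.7840, Y=4554124.3581, Z=4440582.8407

X=-350116.7840 m, Y=4554124.3581 m, Z=4440582.8407 m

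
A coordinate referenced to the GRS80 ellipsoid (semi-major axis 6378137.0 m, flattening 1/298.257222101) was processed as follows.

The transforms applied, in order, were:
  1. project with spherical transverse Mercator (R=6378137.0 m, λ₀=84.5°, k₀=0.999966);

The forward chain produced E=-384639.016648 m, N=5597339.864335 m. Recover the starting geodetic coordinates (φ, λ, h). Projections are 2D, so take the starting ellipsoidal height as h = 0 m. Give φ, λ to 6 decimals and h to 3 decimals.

start: E=-384639.0166, N=5597339.8643 m
→ tm⁻¹: φ=50.15839500°, λ=79.10514100°

φ=50.158395°, λ=79.105141°, h=0.000 m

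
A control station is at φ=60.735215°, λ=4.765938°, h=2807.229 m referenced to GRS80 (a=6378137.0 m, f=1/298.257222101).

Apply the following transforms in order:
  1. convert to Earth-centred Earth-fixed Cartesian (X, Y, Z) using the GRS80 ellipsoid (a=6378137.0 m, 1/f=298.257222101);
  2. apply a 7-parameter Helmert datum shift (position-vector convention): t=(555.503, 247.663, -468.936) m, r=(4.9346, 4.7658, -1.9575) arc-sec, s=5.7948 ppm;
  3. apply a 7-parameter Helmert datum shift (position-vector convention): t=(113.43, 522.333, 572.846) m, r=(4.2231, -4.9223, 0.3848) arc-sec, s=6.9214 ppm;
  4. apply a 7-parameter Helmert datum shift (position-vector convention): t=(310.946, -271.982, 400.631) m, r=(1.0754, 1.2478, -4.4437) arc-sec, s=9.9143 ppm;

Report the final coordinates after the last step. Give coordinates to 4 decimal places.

X=3117548.8090 m, Y=259968.8643 m, Z=5544054.4765 m

start: φ=60.735215°, λ=4.765938°, h=2807.229 m
→ ECEF (a=6378137.000, f=1/298.257222101): X=3116461.4592, Y=259830.8914, Z=5543428.0675
→ Helmert 7p (PV): X=3117165.5703, Y=259917.8644, Z=5542925.4636
→ Helmert 7p (PV): X=3117167.8134, Y=260334.3241, Z=5543616.3846
→ Helmert 7p (PV): X=3117548.8090, Y=259968.8643, Z=5544054.4765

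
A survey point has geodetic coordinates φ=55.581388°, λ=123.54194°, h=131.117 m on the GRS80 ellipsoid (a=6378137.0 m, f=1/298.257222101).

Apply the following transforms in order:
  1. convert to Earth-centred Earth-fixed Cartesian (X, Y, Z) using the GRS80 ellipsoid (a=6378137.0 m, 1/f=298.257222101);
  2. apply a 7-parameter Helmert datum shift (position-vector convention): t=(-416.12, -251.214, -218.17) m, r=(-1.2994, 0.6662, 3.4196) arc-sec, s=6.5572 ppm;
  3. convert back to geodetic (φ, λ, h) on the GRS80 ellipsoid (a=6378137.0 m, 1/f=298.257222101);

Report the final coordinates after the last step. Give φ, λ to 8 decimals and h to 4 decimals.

φ=55.57992859°, λ=123.55007738°, h=4.4358 m

start: φ=55.581388°, λ=123.541940°, h=131.117 m
→ ECEF (a=6378137.000, f=1/298.257222101): X=-1996607.5232, Y=3011752.6629, Z=5238346.9360
→ Helmert 7p (PV): X=-1997069.7475, Y=3011521.0963, Z=5238150.5905
→ geod (Bowring, a=6378137.000): φ=55.57992859°, λ=123.55007738°, h=4.4358 m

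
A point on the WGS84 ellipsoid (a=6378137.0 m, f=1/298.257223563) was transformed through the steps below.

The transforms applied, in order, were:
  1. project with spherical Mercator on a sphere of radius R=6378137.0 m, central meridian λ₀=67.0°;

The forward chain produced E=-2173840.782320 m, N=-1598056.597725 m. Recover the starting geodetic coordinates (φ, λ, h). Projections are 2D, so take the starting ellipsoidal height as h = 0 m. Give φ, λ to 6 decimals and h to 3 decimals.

start: E=-2173840.7823, N=-1598056.5977 m
→ merc⁻¹: φ=-14.20770300°, λ=47.47205600°

φ=-14.207703°, λ=47.472056°, h=0.000 m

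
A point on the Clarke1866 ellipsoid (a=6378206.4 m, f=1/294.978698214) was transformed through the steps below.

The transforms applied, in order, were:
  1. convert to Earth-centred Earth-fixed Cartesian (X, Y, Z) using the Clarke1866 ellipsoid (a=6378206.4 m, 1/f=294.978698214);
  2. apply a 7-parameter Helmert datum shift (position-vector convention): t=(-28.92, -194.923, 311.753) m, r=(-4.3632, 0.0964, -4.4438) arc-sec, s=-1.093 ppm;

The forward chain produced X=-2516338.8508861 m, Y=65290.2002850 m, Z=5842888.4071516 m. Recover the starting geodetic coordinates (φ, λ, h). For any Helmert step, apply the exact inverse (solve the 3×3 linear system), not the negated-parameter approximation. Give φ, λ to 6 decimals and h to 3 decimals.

φ=66.833174°, λ=178.513304°, h=1798.024 m

start: X=-2516338.8509, Y=65290.2003, Z=5842888.4072 m
→ Helmert⁻¹: X=-2516316.8188, Y=65307.3925, Z=5842583.2455
→ geod (Bowring, a=6378206.400): φ=66.83317400°, λ=178.51330400°, h=1798.0240 m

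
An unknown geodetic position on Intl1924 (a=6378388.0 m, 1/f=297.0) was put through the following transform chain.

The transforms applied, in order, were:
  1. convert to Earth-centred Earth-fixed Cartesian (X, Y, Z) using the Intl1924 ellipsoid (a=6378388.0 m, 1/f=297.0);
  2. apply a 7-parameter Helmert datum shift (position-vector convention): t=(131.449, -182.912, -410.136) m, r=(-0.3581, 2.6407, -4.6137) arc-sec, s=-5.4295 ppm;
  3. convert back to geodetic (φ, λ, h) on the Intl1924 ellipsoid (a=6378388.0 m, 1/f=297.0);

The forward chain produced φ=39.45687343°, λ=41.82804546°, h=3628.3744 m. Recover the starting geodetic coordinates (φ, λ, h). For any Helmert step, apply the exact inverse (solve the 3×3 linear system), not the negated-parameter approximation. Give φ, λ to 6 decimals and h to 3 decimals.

start: φ=39.456873°, λ=41.828045°, h=3628.374 m
→ ECEF (a=6378388.000, f=1/297.0): X=3676772.4836, Y=3290653.8947, Z=4033980.4939
→ Helmert⁻¹: X=3676535.7349, Y=3290929.9063, Z=4034465.3169
→ geod (Bowring, a=6378388.000): φ=39.46019900°, λ=41.83226700°, h=3942.4120 m

φ=39.460199°, λ=41.832267°, h=3942.412 m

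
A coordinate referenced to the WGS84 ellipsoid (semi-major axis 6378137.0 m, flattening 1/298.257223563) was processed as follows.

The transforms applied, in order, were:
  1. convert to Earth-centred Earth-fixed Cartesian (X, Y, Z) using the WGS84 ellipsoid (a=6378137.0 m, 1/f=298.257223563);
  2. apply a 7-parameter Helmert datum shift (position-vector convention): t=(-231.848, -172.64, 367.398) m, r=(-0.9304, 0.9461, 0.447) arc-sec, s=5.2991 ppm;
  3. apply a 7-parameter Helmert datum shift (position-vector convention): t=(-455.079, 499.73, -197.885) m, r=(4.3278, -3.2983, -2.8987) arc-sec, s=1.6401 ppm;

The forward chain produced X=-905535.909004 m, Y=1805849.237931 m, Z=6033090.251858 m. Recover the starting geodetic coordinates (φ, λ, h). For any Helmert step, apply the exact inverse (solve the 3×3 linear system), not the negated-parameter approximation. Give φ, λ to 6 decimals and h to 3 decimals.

φ=71.606543°, λ=116.615705°, h=3038.606 m

start: X=-905535.9090, Y=1805849.2379, Z=6033090.2519 m
→ Helmert⁻¹: X=-905008.2428, Y=1805460.4170, Z=6033254.8316
→ Helmert⁻¹: X=-904795.3591, Y=1805598.2371, Z=6032859.4592
→ geod (Bowring, a=6378137.000): φ=71.60654300°, λ=116.61570500°, h=3038.6060 m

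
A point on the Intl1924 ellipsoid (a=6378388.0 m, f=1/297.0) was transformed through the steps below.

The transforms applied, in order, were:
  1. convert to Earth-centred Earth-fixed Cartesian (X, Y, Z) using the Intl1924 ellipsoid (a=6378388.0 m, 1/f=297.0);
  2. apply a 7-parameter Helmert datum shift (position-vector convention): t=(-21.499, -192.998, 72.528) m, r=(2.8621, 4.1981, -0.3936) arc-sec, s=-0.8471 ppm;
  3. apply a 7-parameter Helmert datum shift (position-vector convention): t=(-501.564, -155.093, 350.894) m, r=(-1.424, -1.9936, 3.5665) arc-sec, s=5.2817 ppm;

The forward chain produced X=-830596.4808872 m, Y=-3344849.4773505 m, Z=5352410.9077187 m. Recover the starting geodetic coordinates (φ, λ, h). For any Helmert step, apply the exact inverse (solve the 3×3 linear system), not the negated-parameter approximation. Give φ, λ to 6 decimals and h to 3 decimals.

φ=57.399682°, λ=-103.940577°, h=2201.317 m

start: X=-830596.4809, Y=-3344849.4774, Z=5352410.9077 m
→ Helmert⁻¹: X=-830096.6368, Y=-3344699.3146, Z=5352016.6780
→ Helmert⁻¹: X=-830178.3877, Y=-3344436.4707, Z=5351978.1940
→ geod (Bowring, a=6378388.000): φ=57.39968200°, λ=-103.94057700°, h=2201.3170 m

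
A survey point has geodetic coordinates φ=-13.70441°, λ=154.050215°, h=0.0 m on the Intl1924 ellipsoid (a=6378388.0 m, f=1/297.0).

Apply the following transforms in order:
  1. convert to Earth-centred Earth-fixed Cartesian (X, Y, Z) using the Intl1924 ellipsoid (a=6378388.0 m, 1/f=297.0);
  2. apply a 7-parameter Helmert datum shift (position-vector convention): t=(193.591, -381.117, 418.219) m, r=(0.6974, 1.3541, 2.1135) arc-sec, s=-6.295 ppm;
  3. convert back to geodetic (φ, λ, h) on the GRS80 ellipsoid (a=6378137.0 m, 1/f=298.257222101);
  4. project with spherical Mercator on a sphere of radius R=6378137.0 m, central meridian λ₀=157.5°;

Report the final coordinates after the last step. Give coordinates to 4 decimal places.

E=-383697.7164 m, N=-1539896.6136 m

start: φ=-13.704410°, λ=154.050215°, h=0.000 m
→ ECEF (a=6378388.000, f=1/297.0): X=-5573077.9920, Y=2712128.0944, Z=-1501247.0348
→ Helmert 7p (PV): X=-5572886.9636, Y=2711677.8760, Z=-1500773.6093
→ geod (Bowring, a=6378137.000): φ=-13.70066322°, λ=154.05318477°, h=-224.5288 m
→ merc (R=6378137.0, λ₀=157.5°): E=-383697.7164, N=-1539896.6136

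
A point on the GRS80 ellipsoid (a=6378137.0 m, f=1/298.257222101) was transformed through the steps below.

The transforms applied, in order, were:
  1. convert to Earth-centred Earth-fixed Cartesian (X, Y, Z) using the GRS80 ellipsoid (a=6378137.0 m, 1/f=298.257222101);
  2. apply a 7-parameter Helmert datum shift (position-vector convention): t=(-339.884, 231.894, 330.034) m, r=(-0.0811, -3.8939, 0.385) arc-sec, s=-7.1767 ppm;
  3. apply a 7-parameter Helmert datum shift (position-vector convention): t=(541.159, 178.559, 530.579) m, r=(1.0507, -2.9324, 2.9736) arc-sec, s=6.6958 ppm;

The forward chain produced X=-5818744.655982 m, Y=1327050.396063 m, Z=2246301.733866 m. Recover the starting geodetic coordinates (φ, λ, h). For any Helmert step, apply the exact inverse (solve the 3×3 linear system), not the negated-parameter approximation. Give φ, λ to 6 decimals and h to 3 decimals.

φ=20.746766°, λ=167.155673°, h=1214.835 m

start: X=-5818744.6560, Y=1327050.3961, Z=2246301.7339 m
→ Helmert⁻¹: X=-5819195.7922, Y=1326958.2847, Z=2245832.0879
→ Helmert⁻¹: X=-5818852.7989, Y=1326745.8905, Z=2245628.5402
→ geod (Bowring, a=6378137.000): φ=20.74676600°, λ=167.15567300°, h=1214.8350 m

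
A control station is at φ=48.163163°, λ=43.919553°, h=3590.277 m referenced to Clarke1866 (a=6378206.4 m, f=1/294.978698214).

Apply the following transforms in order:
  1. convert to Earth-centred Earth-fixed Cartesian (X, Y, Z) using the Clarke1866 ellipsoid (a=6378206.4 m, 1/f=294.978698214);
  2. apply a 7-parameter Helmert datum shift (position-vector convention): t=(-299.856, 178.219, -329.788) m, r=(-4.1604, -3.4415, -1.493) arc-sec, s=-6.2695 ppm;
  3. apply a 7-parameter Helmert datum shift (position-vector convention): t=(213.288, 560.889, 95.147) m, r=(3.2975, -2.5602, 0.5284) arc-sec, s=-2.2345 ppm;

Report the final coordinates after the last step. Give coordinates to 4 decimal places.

start: φ=48.163163°, λ=43.919553°, h=3590.277 m
→ ECEF (a=6378206.400, f=1/294.978698214): X=3071959.1456, Y=2958232.1908, Z=4731467.3577
→ Helmert 7p (PV): X=3071582.4989, Y=2958465.0616, Z=4731099.4929
→ Helmert 7p (PV): X=3071722.6214, Y=2958951.5739, Z=4731269.4893

X=3071722.6214 m, Y=2958951.5739 m, Z=4731269.4893 m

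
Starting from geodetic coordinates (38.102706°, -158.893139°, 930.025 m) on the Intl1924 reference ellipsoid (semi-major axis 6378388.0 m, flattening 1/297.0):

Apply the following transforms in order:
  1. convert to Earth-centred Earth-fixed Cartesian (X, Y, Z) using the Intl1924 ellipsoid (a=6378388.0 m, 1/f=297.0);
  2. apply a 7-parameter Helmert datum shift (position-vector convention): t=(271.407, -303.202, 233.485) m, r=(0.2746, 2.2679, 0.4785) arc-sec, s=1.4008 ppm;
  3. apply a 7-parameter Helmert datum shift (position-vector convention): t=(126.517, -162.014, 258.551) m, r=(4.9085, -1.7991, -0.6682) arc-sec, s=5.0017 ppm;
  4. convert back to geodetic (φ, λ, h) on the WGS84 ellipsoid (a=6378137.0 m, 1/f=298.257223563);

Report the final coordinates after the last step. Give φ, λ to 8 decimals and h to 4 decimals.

φ=38.10612796°, λ=-158.88552797°, h=1330.3312 m

start: φ=38.102706°, λ=-158.893139°, h=930.025 m
→ ECEF (a=6378388.000, f=1/297.0): X=-4689143.0703, Y=-1810034.8696, Z=3915058.6638
→ Helmert 7p (PV): X=-4688830.9864, Y=-1810356.6973, Z=3915346.7809
→ Helmert 7p (PV): X=-4688767.9372, Y=-1810605.7508, Z=3915540.9364
→ geod (Bowring, a=6378137.000): φ=38.10612796°, λ=-158.88552797°, h=1330.3312 m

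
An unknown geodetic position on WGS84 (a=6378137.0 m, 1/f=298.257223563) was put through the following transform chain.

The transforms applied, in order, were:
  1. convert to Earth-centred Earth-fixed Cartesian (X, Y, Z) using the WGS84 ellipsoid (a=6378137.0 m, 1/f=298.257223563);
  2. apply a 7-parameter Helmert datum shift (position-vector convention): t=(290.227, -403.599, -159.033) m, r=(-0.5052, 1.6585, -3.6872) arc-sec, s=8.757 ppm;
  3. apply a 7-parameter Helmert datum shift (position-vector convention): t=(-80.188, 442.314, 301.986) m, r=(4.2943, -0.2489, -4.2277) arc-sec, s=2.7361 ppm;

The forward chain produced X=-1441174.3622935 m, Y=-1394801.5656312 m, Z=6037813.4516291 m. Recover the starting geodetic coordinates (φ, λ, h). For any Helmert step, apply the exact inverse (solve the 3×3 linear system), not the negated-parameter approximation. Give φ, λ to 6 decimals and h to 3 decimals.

φ=71.738143°, λ=-135.941071°, h=3183.675 m

start: X=-1441174.3623, Y=-1394801.5656, Z=6037813.4516 m
→ Helmert⁻¹: X=-1441054.3503, Y=-1395143.9013, Z=6037525.7314
→ Helmert⁻¹: X=-1441355.5689, Y=-1394768.6422, Z=6037616.8872
→ geod (Bowring, a=6378137.000): φ=71.73814300°, λ=-135.94107100°, h=3183.6750 m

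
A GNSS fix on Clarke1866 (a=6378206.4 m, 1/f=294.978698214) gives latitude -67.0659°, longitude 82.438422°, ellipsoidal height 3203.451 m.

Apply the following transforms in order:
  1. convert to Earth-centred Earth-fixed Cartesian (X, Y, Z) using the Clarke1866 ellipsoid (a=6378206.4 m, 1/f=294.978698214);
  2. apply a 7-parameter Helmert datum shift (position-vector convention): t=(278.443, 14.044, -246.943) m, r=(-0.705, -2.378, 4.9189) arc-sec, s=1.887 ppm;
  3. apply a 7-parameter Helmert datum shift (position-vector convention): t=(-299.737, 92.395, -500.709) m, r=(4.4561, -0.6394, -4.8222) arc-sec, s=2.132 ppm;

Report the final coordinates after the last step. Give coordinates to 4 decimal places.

start: φ=-67.065900°, λ=82.438422°, h=3203.451 m
→ ECEF (a=6378206.400, f=1/294.978698214): X=328166.2653, Y=2472136.3918, Z=-5854042.7641
→ Helmert 7p (PV): X=328453.8638, Y=2472142.9179, Z=-5854305.4199
→ Helmert 7p (PV): X=328230.7704, Y=2472359.3801, Z=-5854764.1844

X=328230.7704 m, Y=2472359.3801 m, Z=-5854764.1844 m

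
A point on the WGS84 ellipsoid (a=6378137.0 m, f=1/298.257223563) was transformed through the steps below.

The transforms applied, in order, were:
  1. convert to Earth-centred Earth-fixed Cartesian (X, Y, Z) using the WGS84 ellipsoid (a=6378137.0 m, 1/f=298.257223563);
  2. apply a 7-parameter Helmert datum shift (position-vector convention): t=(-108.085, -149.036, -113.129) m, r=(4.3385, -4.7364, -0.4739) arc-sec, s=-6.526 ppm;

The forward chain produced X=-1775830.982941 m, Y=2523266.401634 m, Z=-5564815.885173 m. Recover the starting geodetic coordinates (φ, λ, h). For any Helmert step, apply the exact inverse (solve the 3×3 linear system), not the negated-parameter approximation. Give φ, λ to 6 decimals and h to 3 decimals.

φ=-61.155110°, λ=125.137305°, h=1198.496 m

start: X=-1775830.9829, Y=2523266.4016, Z=-5564815.8852 m
→ Helmert⁻¹: X=-1775868.0656, Y=2523310.7785, Z=-5564751.3673
→ geod (Bowring, a=6378137.000): φ=-61.15511000°, λ=125.13730500°, h=1198.4960 m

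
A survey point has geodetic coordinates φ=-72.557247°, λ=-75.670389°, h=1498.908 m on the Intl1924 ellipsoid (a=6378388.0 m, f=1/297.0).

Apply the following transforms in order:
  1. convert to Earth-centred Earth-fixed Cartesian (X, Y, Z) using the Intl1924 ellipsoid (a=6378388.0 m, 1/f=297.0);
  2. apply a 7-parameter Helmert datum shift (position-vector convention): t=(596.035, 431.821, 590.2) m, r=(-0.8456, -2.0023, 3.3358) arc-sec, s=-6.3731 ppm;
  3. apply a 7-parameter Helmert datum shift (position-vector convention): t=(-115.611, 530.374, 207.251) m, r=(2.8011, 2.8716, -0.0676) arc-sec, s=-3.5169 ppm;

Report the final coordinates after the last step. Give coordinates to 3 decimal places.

X=475249.738 m, Y=-1857538.082 m, Z=-6063350.571 m

start: φ=-72.557247°, λ=-75.670389°, h=1498.908 m
→ ECEF (a=6378388.000, f=1/297.0): X=474770.1116, Y=-1858583.6620, Z=-6064188.3699
→ Helmert 7p (PV): X=475452.0457, Y=-1858157.1785, Z=-6063547.2941
→ Helmert 7p (PV): X=475249.7377, Y=-1857538.0819, Z=-6063350.5713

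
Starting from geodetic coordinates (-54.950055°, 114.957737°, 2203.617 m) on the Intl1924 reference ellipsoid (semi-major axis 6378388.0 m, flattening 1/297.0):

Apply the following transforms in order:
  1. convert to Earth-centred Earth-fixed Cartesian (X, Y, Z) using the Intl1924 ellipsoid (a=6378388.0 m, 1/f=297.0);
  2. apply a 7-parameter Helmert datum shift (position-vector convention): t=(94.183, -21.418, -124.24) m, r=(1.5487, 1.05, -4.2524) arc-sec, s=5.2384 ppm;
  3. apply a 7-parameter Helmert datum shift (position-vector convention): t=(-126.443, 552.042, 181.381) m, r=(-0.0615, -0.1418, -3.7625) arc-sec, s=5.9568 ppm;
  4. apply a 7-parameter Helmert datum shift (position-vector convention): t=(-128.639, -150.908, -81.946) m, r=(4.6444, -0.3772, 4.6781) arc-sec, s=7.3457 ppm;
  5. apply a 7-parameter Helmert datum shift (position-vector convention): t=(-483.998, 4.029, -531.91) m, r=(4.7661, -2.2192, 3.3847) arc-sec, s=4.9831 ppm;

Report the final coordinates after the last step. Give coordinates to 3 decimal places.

X=-1550288.243 m, Y=3330378.785 m, Z=-5200618.224 m

start: φ=-54.950055°, λ=114.957737°, h=2203.617 m
→ ECEF (a=6378388.000, f=1/297.0): X=-1549648.6566, Y=3329642.3275, Z=-5200102.4437
→ Helmert 7p (PV): X=-1549520.4178, Y=3329709.3437, Z=-5200221.0352
→ Helmert 7p (PV): X=-1549591.7780, Y=3330307.9348, Z=-5200072.6890
→ Helmert 7p (PV): X=-1549797.8225, Y=3330263.4344, Z=-5200120.6789
→ Helmert 7p (PV): X=-1550288.2432, Y=3330378.7852, Z=-5200618.2241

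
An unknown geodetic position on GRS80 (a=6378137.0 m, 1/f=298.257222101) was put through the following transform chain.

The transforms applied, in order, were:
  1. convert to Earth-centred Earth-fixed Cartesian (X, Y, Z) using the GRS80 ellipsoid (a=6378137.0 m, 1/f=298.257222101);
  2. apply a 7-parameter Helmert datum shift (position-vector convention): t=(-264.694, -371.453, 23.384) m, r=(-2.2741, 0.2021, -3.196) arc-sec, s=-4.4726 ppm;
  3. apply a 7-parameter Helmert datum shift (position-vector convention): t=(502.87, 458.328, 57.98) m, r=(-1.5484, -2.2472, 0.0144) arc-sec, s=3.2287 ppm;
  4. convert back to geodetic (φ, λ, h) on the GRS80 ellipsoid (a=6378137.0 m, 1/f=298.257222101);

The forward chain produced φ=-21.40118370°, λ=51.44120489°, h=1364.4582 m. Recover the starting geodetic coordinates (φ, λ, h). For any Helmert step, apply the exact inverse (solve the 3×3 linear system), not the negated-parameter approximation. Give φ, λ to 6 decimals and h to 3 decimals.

φ=-21.402102°, λ=51.443793°, h=1200.490 m

start: φ=-21.401184°, λ=51.441205°, h=1364.458 m
→ ECEF (a=6378137.000, f=1/298.257222101): X=3703921.6311, Y=4646672.2884, Z=-2313305.4683
→ Helmert⁻¹: X=3703381.9249, Y=4646216.0668, Z=-2313361.4481
→ Helmert⁻¹: X=3703593.4517, Y=4646691.1930, Z=-2313340.3197
→ geod (Bowring, a=6378137.000): φ=-21.40210200°, λ=51.44379300°, h=1200.4900 m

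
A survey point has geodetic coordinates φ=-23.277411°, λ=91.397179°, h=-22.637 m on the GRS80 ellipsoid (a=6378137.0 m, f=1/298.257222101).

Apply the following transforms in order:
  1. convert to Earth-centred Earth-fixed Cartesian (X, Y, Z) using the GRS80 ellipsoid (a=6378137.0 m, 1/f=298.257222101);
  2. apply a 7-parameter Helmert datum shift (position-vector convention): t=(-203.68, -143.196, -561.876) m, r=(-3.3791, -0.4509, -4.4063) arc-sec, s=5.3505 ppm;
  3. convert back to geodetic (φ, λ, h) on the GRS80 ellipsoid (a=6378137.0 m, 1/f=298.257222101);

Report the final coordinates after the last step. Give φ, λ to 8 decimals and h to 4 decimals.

φ=-23.28350952°, λ=91.39793563°, h=106.8675 m

start: φ=-23.277411°, λ=91.397179°, h=-22.637 m
→ ECEF (a=6378137.000, f=1/298.257222101): X=-142933.2675, Y=5860272.4732, Z=-2504961.0976
→ Helmert 7p (PV): X=-143007.0465, Y=5860122.6486, Z=-2505632.6943
→ geod (Bowring, a=6378137.000): φ=-23.28350952°, λ=91.39793563°, h=106.8675 m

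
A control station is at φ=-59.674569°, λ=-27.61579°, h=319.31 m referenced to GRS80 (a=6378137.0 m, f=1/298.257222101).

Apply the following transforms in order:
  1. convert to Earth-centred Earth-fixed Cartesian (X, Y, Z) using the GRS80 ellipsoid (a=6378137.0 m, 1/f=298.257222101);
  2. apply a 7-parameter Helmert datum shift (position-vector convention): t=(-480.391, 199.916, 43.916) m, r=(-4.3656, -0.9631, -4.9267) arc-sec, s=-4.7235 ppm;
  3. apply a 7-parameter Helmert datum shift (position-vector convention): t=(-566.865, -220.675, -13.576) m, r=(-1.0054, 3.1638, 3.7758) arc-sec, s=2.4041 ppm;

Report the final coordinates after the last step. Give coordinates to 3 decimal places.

start: φ=-59.674569°, λ=-27.615790°, h=319.310 m
→ ECEF (a=6378137.000, f=1/298.257222101): X=2860795.9498, Y=-1496591.9989, Z=-5482535.6266
→ Helmert 7p (PV): X=2860291.8985, Y=-1496569.3819, Z=-5482420.7809
→ Helmert 7p (PV): X=2859675.2131, Y=-1496768.0185, Z=-5482484.1152

X=2859675.213 m, Y=-1496768.018 m, Z=-5482484.115 m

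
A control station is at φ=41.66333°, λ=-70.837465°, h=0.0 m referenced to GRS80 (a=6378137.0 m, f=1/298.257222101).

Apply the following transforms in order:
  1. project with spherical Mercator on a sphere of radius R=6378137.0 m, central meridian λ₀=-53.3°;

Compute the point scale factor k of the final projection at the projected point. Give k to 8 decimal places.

1.33857379

start: φ=41.663330°, λ=-70.837465°, h=0.000 m
→ into merc (λ₀=-53.3°): φ=41.66333000°, λ−λ₀=-17.53746500°
scale k = 1.33857379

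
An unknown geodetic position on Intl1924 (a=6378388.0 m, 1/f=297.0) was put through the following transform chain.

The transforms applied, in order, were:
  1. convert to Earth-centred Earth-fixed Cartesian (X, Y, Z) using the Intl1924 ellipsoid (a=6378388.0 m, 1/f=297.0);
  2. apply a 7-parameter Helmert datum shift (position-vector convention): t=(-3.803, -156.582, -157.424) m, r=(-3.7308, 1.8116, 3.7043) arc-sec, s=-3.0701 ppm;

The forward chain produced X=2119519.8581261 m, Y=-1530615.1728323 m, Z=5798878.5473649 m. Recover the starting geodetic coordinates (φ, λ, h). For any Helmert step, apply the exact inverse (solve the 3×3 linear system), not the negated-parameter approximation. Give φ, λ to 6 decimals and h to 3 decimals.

φ=65.877453°, λ=-35.835718°, h=588.080 m

start: X=2119519.8581, Y=-1530615.1728, Z=5798878.5474 m
→ Helmert⁻¹: X=2119451.7479, Y=-1530606.2425, Z=5799044.7052
→ geod (Bowring, a=6378388.000): φ=65.87745300°, λ=-35.83571800°, h=588.0800 m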